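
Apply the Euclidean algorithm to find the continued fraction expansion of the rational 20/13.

[1; 1, 1, 6]

Run the Euclidean algorithm on 20 and 13; the successive quotients are the partial quotients a_0, a_1, ... (each step inverts the fractional part left over by the previous one):
  20 = 1*13 + 7, so a_0 = 1.
  13 = 1*7 + 6, so a_1 = 1.
  7 = 1*6 + 1, so a_2 = 1.
  6 = 6*1 + 0, so a_3 = 6.
The remainder reaches 0 after 4 divisions, so the expansion has 4 partial quotients, read off in order.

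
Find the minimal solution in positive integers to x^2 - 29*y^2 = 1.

(x, y) = (9801, 1820)

First expand sqrt(29) as a continued fraction. With x_i = (sqrt(29) + m_i)/d_i and (m_0, d_0) = (0, 1): a_0 = floor(sqrt(29)) = 5, since 5^2 = 25 <= 29 < 36 = 6^2.
Iterate m_{i+1} = d_i*a_i - m_i, d_{i+1} = (29 - m_{i+1}^2)/d_i, a_{i+1} = floor((a_0 + m_{i+1})/d_{i+1}):
  m_1 = 1*5 - 0 = 5, d_1 = (29 - 5^2)/1 = 4/1 = 4, a_1 = floor((5 + 5)/4) = 2.
  m_2 = 4*2 - 5 = 3, d_2 = (29 - 3^2)/4 = 20/4 = 5, a_2 = floor((5 + 3)/5) = 1.
  m_3 = 5*1 - 3 = 2, d_3 = (29 - 2^2)/5 = 25/5 = 5, a_3 = floor((5 + 2)/5) = 1.
  m_4 = 5*1 - 2 = 3, d_4 = (29 - 3^2)/5 = 20/5 = 4, a_4 = floor((5 + 3)/4) = 2.
  m_5 = 4*2 - 3 = 5, d_5 = (29 - 5^2)/4 = 4/4 = 1, a_5 = floor((5 + 5)/1) = 10.
  m_6 = 1*10 - 5 = 5, d_6 = (29 - 5^2)/1 = 4/1 = 4: (m_6, d_6) = (m_1, d_1) = (5, 4), so from here the quotients repeat a_1, ..., a_5; the period length is 5.
So sqrt(29) = [5; (2, 1, 1, 2, 10)] with period length k = 5.
k is odd, so (p_{k-1}, q_{k-1}) only solves x^2 - 29y^2 = -1 and the fundamental solution of x^2 - 29y^2 = 1 is (p_{2k-1}, q_{2k-1}) = (p_9, q_9); compute convergents through index 9, running through the period twice.
Convergents (p_i = a_i*p_{i-1} + p_{i-2}, q_i = a_i*q_{i-1} + q_{i-2} with p_{-2}=0, p_{-1}=1, q_{-2}=1, q_{-1}=0):
  i=0: a_0=5, p_0 = 5*1 + 0 = 5, q_0 = 5*0 + 1 = 1.
  i=1: a_1=2, p_1 = 2*5 + 1 = 11, q_1 = 2*1 + 0 = 2.
  i=2: a_2=1, p_2 = 1*11 + 5 = 16, q_2 = 1*2 + 1 = 3.
  i=3: a_3=1, p_3 = 1*16 + 11 = 27, q_3 = 1*3 + 2 = 5.
  i=4: a_4=2, p_4 = 2*27 + 16 = 70, q_4 = 2*5 + 3 = 13.
  i=5: a_5=10, p_5 = 10*70 + 27 = 727, q_5 = 10*13 + 5 = 135.
  i=6: a_6=2, p_6 = 2*727 + 70 = 1524, q_6 = 2*135 + 13 = 283.
  i=7: a_7=1, p_7 = 1*1524 + 727 = 2251, q_7 = 1*283 + 135 = 418.
  i=8: a_8=1, p_8 = 1*2251 + 1524 = 3775, q_8 = 1*418 + 283 = 701.
  i=9: a_9=2, p_9 = 2*3775 + 2251 = 9801, q_9 = 2*701 + 418 = 1820.
Indeed p_4^2 - 29*q_4^2 = 4900 - 4901 = -1, not +1.
Check: 9801^2 - 29*1820^2 = 96059601 - 96059600 = 1, so (x, y) = (9801, 1820) solves the equation, and by the theorem it is the least positive solution.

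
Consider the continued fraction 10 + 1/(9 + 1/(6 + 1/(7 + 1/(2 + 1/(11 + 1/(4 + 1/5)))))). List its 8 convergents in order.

Using the convergent recurrence p_i = a_i*p_{i-1} + p_{i-2}, q_i = a_i*q_{i-1} + q_{i-2} with p_{-2}=0, p_{-1}=1, q_{-2}=1, q_{-1}=0:
  i=0: a_0=10, p_0 = 10*1 + 0 = 10, q_0 = 10*0 + 1 = 1.
  i=1: a_1=9, p_1 = 9*10 + 1 = 91, q_1 = 9*1 + 0 = 9.
  i=2: a_2=6, p_2 = 6*91 + 10 = 556, q_2 = 6*9 + 1 = 55.
  i=3: a_3=7, p_3 = 7*556 + 91 = 3983, q_3 = 7*55 + 9 = 394.
  i=4: a_4=2, p_4 = 2*3983 + 556 = 8522, q_4 = 2*394 + 55 = 843.
  i=5: a_5=11, p_5 = 11*8522 + 3983 = 97725, q_5 = 11*843 + 394 = 9667.
  i=6: a_6=4, p_6 = 4*97725 + 8522 = 399422, q_6 = 4*9667 + 843 = 39511.
  i=7: a_7=5, p_7 = 5*399422 + 97725 = 2094835, q_7 = 5*39511 + 9667 = 207222.

10/1, 91/9, 556/55, 3983/394, 8522/843, 97725/9667, 399422/39511, 2094835/207222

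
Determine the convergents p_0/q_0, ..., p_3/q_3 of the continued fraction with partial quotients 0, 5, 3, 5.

0/1, 1/5, 3/16, 16/85

Using the convergent recurrence p_i = a_i*p_{i-1} + p_{i-2}, q_i = a_i*q_{i-1} + q_{i-2} with p_{-2}=0, p_{-1}=1, q_{-2}=1, q_{-1}=0:
  i=0: a_0=0, p_0 = 0*1 + 0 = 0, q_0 = 0*0 + 1 = 1.
  i=1: a_1=5, p_1 = 5*0 + 1 = 1, q_1 = 5*1 + 0 = 5.
  i=2: a_2=3, p_2 = 3*1 + 0 = 3, q_2 = 3*5 + 1 = 16.
  i=3: a_3=5, p_3 = 5*3 + 1 = 16, q_3 = 5*16 + 5 = 85.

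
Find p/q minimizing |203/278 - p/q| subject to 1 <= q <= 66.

46/63

Expand x = 203/278 as a continued fraction with the Euclidean algorithm:
  203 = 0*278 + 203, so a_0 = 0.
  278 = 1*203 + 75, so a_1 = 1.
  203 = 2*75 + 53, so a_2 = 2.
  75 = 1*53 + 22, so a_3 = 1.
  53 = 2*22 + 9, so a_4 = 2.
  22 = 2*9 + 4, so a_5 = 2.
  9 = 2*4 + 1, so a_6 = 2.
  4 = 4*1 + 0, so a_7 = 4.
so x = [0; 1, 2, 1, 2, 2, 2, 4].
Convergents (p_i = a_i*p_{i-1} + p_{i-2}, q_i = a_i*q_{i-1} + q_{i-2} with p_{-2}=0, p_{-1}=1, q_{-2}=1, q_{-1}=0), until the denominator exceeds 66:
  i=0: a_0=0, p_0 = 0*1 + 0 = 0, q_0 = 0*0 + 1 = 1.
  i=1: a_1=1, p_1 = 1*0 + 1 = 1, q_1 = 1*1 + 0 = 1.
  i=2: a_2=2, p_2 = 2*1 + 0 = 2, q_2 = 2*1 + 1 = 3.
  i=3: a_3=1, p_3 = 1*2 + 1 = 3, q_3 = 1*3 + 1 = 4.
  i=4: a_4=2, p_4 = 2*3 + 2 = 8, q_4 = 2*4 + 3 = 11.
  i=5: a_5=2, p_5 = 2*8 + 3 = 19, q_5 = 2*11 + 4 = 26.
  i=6: a_6=2, p_6 = 2*19 + 8 = 46, q_6 = 2*26 + 11 = 63.
  i=7: a_7=4, p_7 = 4*46 + 19 = 203, q_7 = 4*63 + 26 = 278.
q_7 = 278 > 66, so the last convergent with denominator <= 66 is p_6/q_6 = 46/63.
The closest fraction with denominator <= 66 is either p_6/q_6 or the intermediate fraction (k*p_6 + p_5)/(k*q_6 + q_5) with the largest k >= 1 whose denominator stays <= 66; these approach x as k grows, and every other convergent or intermediate fraction in range is farther away.
Largest k: floor((66 - q_5)/q_6) = floor((66 - 26)/63) = 0.
Since k = 0, no intermediate fraction beyond p_6/q_6 has denominator <= 66, so the convergent 46/63 is the closest (its error is |203*63 - 46*278|/(278*63) = 1/17514).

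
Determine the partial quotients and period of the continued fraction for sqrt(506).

Write x_i = (sqrt(506) + m_i)/d_i with (m_0, d_0) = (0, 1). a_0 = floor(sqrt(506)) = 22, since 22^2 = 484 <= 506 < 529 = 23^2.
Iterate m_{i+1} = d_i*a_i - m_i, d_{i+1} = (506 - m_{i+1}^2)/d_i, a_{i+1} = floor((a_0 + m_{i+1})/d_{i+1}):
  m_1 = 1*22 - 0 = 22, d_1 = (506 - 22^2)/1 = 22/1 = 22, a_1 = floor((22 + 22)/22) = 2.
  m_2 = 22*2 - 22 = 22, d_2 = (506 - 22^2)/22 = 22/22 = 1, a_2 = floor((22 + 22)/1) = 44.
  m_3 = 1*44 - 22 = 22, d_3 = (506 - 22^2)/1 = 22/1 = 22: (m_3, d_3) = (m_1, d_1) = (22, 22), so from here the quotients repeat a_1, a_2; the period length is 2.
Hence the expansion of sqrt(506) is a_0 = 22 followed by the repeating block 2, 44 (period 2).

[22; (2, 44)]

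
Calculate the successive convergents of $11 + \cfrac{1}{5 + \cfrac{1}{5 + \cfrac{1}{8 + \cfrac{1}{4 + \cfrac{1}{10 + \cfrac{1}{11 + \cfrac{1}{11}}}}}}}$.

11/1, 56/5, 291/26, 2384/213, 9827/878, 100654/8993, 1117021/99801, 12387885/1106804

Using the convergent recurrence p_i = a_i*p_{i-1} + p_{i-2}, q_i = a_i*q_{i-1} + q_{i-2} with p_{-2}=0, p_{-1}=1, q_{-2}=1, q_{-1}=0:
  i=0: a_0=11, p_0 = 11*1 + 0 = 11, q_0 = 11*0 + 1 = 1.
  i=1: a_1=5, p_1 = 5*11 + 1 = 56, q_1 = 5*1 + 0 = 5.
  i=2: a_2=5, p_2 = 5*56 + 11 = 291, q_2 = 5*5 + 1 = 26.
  i=3: a_3=8, p_3 = 8*291 + 56 = 2384, q_3 = 8*26 + 5 = 213.
  i=4: a_4=4, p_4 = 4*2384 + 291 = 9827, q_4 = 4*213 + 26 = 878.
  i=5: a_5=10, p_5 = 10*9827 + 2384 = 100654, q_5 = 10*878 + 213 = 8993.
  i=6: a_6=11, p_6 = 11*100654 + 9827 = 1117021, q_6 = 11*8993 + 878 = 99801.
  i=7: a_7=11, p_7 = 11*1117021 + 100654 = 12387885, q_7 = 11*99801 + 8993 = 1106804.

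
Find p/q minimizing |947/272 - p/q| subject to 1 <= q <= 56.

Expand x = 947/272 as a continued fraction with the Euclidean algorithm:
  947 = 3*272 + 131, so a_0 = 3.
  272 = 2*131 + 10, so a_1 = 2.
  131 = 13*10 + 1, so a_2 = 13.
  10 = 10*1 + 0, so a_3 = 10.
so x = [3; 2, 13, 10].
Convergents (p_i = a_i*p_{i-1} + p_{i-2}, q_i = a_i*q_{i-1} + q_{i-2} with p_{-2}=0, p_{-1}=1, q_{-2}=1, q_{-1}=0), until the denominator exceeds 56:
  i=0: a_0=3, p_0 = 3*1 + 0 = 3, q_0 = 3*0 + 1 = 1.
  i=1: a_1=2, p_1 = 2*3 + 1 = 7, q_1 = 2*1 + 0 = 2.
  i=2: a_2=13, p_2 = 13*7 + 3 = 94, q_2 = 13*2 + 1 = 27.
  i=3: a_3=10, p_3 = 10*94 + 7 = 947, q_3 = 10*27 + 2 = 272.
q_3 = 272 > 56, so the last convergent with denominator <= 56 is p_2/q_2 = 94/27.
The closest fraction with denominator <= 56 is either p_2/q_2 or the intermediate fraction (k*p_2 + p_1)/(k*q_2 + q_1) with the largest k >= 1 whose denominator stays <= 56; these approach x as k grows, and every other convergent or intermediate fraction in range is farther away.
Largest k: floor((56 - q_1)/q_2) = floor((56 - 2)/27) = 2.
That gives (2*94 + 7)/(2*27 + 2) = 195/56.
Compare the errors: |x - 94/27| = |947*27 - 94*272|/(272*27) = 1/7344, and |x - 195/56| = |947*56 - 195*272|/(272*56) = 8/15232.
Cross-multiplying, 1*15232 = 15232 < 58752 = 8*7344, so 1/7344 is smaller: the convergent 94/27 is closer to x than 195/56.

94/27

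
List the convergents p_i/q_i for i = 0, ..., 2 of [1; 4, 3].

1/1, 5/4, 16/13

Using the convergent recurrence p_i = a_i*p_{i-1} + p_{i-2}, q_i = a_i*q_{i-1} + q_{i-2} with p_{-2}=0, p_{-1}=1, q_{-2}=1, q_{-1}=0:
  i=0: a_0=1, p_0 = 1*1 + 0 = 1, q_0 = 1*0 + 1 = 1.
  i=1: a_1=4, p_1 = 4*1 + 1 = 5, q_1 = 4*1 + 0 = 4.
  i=2: a_2=3, p_2 = 3*5 + 1 = 16, q_2 = 3*4 + 1 = 13.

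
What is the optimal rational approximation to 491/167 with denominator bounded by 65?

Expand x = 491/167 as a continued fraction with the Euclidean algorithm:
  491 = 2*167 + 157, so a_0 = 2.
  167 = 1*157 + 10, so a_1 = 1.
  157 = 15*10 + 7, so a_2 = 15.
  10 = 1*7 + 3, so a_3 = 1.
  7 = 2*3 + 1, so a_4 = 2.
  3 = 3*1 + 0, so a_5 = 3.
so x = [2; 1, 15, 1, 2, 3].
Convergents (p_i = a_i*p_{i-1} + p_{i-2}, q_i = a_i*q_{i-1} + q_{i-2} with p_{-2}=0, p_{-1}=1, q_{-2}=1, q_{-1}=0), until the denominator exceeds 65:
  i=0: a_0=2, p_0 = 2*1 + 0 = 2, q_0 = 2*0 + 1 = 1.
  i=1: a_1=1, p_1 = 1*2 + 1 = 3, q_1 = 1*1 + 0 = 1.
  i=2: a_2=15, p_2 = 15*3 + 2 = 47, q_2 = 15*1 + 1 = 16.
  i=3: a_3=1, p_3 = 1*47 + 3 = 50, q_3 = 1*16 + 1 = 17.
  i=4: a_4=2, p_4 = 2*50 + 47 = 147, q_4 = 2*17 + 16 = 50.
  i=5: a_5=3, p_5 = 3*147 + 50 = 491, q_5 = 3*50 + 17 = 167.
q_5 = 167 > 65, so the last convergent with denominator <= 65 is p_4/q_4 = 147/50.
The closest fraction with denominator <= 65 is either p_4/q_4 or the intermediate fraction (k*p_4 + p_3)/(k*q_4 + q_3) with the largest k >= 1 whose denominator stays <= 65; these approach x as k grows, and every other convergent or intermediate fraction in range is farther away.
Largest k: floor((65 - q_3)/q_4) = floor((65 - 17)/50) = 0.
Since k = 0, no intermediate fraction beyond p_4/q_4 has denominator <= 65, so the convergent 147/50 is the closest (its error is |491*50 - 147*167|/(167*50) = 1/8350).

147/50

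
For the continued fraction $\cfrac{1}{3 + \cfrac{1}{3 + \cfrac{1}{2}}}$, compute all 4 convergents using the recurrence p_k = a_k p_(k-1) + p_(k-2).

0/1, 1/3, 3/10, 7/23

Using the convergent recurrence p_i = a_i*p_{i-1} + p_{i-2}, q_i = a_i*q_{i-1} + q_{i-2} with p_{-2}=0, p_{-1}=1, q_{-2}=1, q_{-1}=0:
  i=0: a_0=0, p_0 = 0*1 + 0 = 0, q_0 = 0*0 + 1 = 1.
  i=1: a_1=3, p_1 = 3*0 + 1 = 1, q_1 = 3*1 + 0 = 3.
  i=2: a_2=3, p_2 = 3*1 + 0 = 3, q_2 = 3*3 + 1 = 10.
  i=3: a_3=2, p_3 = 2*3 + 1 = 7, q_3 = 2*10 + 3 = 23.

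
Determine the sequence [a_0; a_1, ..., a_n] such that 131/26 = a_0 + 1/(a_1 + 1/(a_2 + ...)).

Run the Euclidean algorithm on 131 and 26; the successive quotients are the partial quotients a_0, a_1, ... (each step inverts the fractional part left over by the previous one):
  131 = 5*26 + 1, so a_0 = 5.
  26 = 26*1 + 0, so a_1 = 26.
The remainder reaches 0 after 2 divisions, so the expansion has 2 partial quotients, read off in order.

[5; 26]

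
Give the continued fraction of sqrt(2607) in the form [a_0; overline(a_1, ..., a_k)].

Write x_i = (sqrt(2607) + m_i)/d_i with (m_0, d_0) = (0, 1). a_0 = floor(sqrt(2607)) = 51, since 51^2 = 2601 <= 2607 < 2704 = 52^2.
Iterate m_{i+1} = d_i*a_i - m_i, d_{i+1} = (2607 - m_{i+1}^2)/d_i, a_{i+1} = floor((a_0 + m_{i+1})/d_{i+1}):
  m_1 = 1*51 - 0 = 51, d_1 = (2607 - 51^2)/1 = 6/1 = 6, a_1 = floor((51 + 51)/6) = 17.
  m_2 = 6*17 - 51 = 51, d_2 = (2607 - 51^2)/6 = 6/6 = 1, a_2 = floor((51 + 51)/1) = 102.
  m_3 = 1*102 - 51 = 51, d_3 = (2607 - 51^2)/1 = 6/1 = 6: (m_3, d_3) = (m_1, d_1) = (51, 6), so from here the quotients repeat a_1, a_2; the period length is 2.
Hence the expansion of sqrt(2607) is a_0 = 51 followed by the repeating block 17, 102 (period 2).

[51; overline(17, 102)]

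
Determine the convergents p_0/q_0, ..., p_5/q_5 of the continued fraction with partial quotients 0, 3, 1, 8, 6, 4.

Using the convergent recurrence p_i = a_i*p_{i-1} + p_{i-2}, q_i = a_i*q_{i-1} + q_{i-2} with p_{-2}=0, p_{-1}=1, q_{-2}=1, q_{-1}=0:
  i=0: a_0=0, p_0 = 0*1 + 0 = 0, q_0 = 0*0 + 1 = 1.
  i=1: a_1=3, p_1 = 3*0 + 1 = 1, q_1 = 3*1 + 0 = 3.
  i=2: a_2=1, p_2 = 1*1 + 0 = 1, q_2 = 1*3 + 1 = 4.
  i=3: a_3=8, p_3 = 8*1 + 1 = 9, q_3 = 8*4 + 3 = 35.
  i=4: a_4=6, p_4 = 6*9 + 1 = 55, q_4 = 6*35 + 4 = 214.
  i=5: a_5=4, p_5 = 4*55 + 9 = 229, q_5 = 4*214 + 35 = 891.

0/1, 1/3, 1/4, 9/35, 55/214, 229/891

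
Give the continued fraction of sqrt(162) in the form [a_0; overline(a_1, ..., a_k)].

Write x_i = (sqrt(162) + m_i)/d_i with (m_0, d_0) = (0, 1). a_0 = floor(sqrt(162)) = 12, since 12^2 = 144 <= 162 < 169 = 13^2.
Iterate m_{i+1} = d_i*a_i - m_i, d_{i+1} = (162 - m_{i+1}^2)/d_i, a_{i+1} = floor((a_0 + m_{i+1})/d_{i+1}):
  m_1 = 1*12 - 0 = 12, d_1 = (162 - 12^2)/1 = 18/1 = 18, a_1 = floor((12 + 12)/18) = 1.
  m_2 = 18*1 - 12 = 6, d_2 = (162 - 6^2)/18 = 126/18 = 7, a_2 = floor((12 + 6)/7) = 2.
  m_3 = 7*2 - 6 = 8, d_3 = (162 - 8^2)/7 = 98/7 = 14, a_3 = floor((12 + 8)/14) = 1.
  m_4 = 14*1 - 8 = 6, d_4 = (162 - 6^2)/14 = 126/14 = 9, a_4 = floor((12 + 6)/9) = 2.
  m_5 = 9*2 - 6 = 12, d_5 = (162 - 12^2)/9 = 18/9 = 2, a_5 = floor((12 + 12)/2) = 12.
  m_6 = 2*12 - 12 = 12, d_6 = (162 - 12^2)/2 = 18/2 = 9, a_6 = floor((12 + 12)/9) = 2.
  m_7 = 9*2 - 12 = 6, d_7 = (162 - 6^2)/9 = 126/9 = 14, a_7 = floor((12 + 6)/14) = 1.
  m_8 = 14*1 - 6 = 8, d_8 = (162 - 8^2)/14 = 98/14 = 7, a_8 = floor((12 + 8)/7) = 2.
  m_9 = 7*2 - 8 = 6, d_9 = (162 - 6^2)/7 = 126/7 = 18, a_9 = floor((12 + 6)/18) = 1.
  m_10 = 18*1 - 6 = 12, d_10 = (162 - 12^2)/18 = 18/18 = 1, a_10 = floor((12 + 12)/1) = 24.
  m_11 = 1*24 - 12 = 12, d_11 = (162 - 12^2)/1 = 18/1 = 18: (m_11, d_11) = (m_1, d_1) = (12, 18), so from here the quotients repeat a_1, ..., a_10; the period length is 10.
Hence the expansion of sqrt(162) is a_0 = 12 followed by the repeating block 1, 2, 1, 2, 12, 2, 1, 2, 1, 24 (period 10).

[12; overline(1, 2, 1, 2, 12, 2, 1, 2, 1, 24)]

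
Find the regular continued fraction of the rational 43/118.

[0; 2, 1, 2, 1, 10]

Run the Euclidean algorithm on 43 and 118; the successive quotients are the partial quotients a_0, a_1, ... (each step inverts the fractional part left over by the previous one):
  43 = 0*118 + 43, so a_0 = 0.
  118 = 2*43 + 32, so a_1 = 2.
  43 = 1*32 + 11, so a_2 = 1.
  32 = 2*11 + 10, so a_3 = 2.
  11 = 1*10 + 1, so a_4 = 1.
  10 = 10*1 + 0, so a_5 = 10.
The remainder reaches 0 after 6 divisions, so the expansion has 6 partial quotients, read off in order.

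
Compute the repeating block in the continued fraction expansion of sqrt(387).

[19; (1, 2, 19, 2, 1, 38)]

Write x_i = (sqrt(387) + m_i)/d_i with (m_0, d_0) = (0, 1). a_0 = floor(sqrt(387)) = 19, since 19^2 = 361 <= 387 < 400 = 20^2.
Iterate m_{i+1} = d_i*a_i - m_i, d_{i+1} = (387 - m_{i+1}^2)/d_i, a_{i+1} = floor((a_0 + m_{i+1})/d_{i+1}):
  m_1 = 1*19 - 0 = 19, d_1 = (387 - 19^2)/1 = 26/1 = 26, a_1 = floor((19 + 19)/26) = 1.
  m_2 = 26*1 - 19 = 7, d_2 = (387 - 7^2)/26 = 338/26 = 13, a_2 = floor((19 + 7)/13) = 2.
  m_3 = 13*2 - 7 = 19, d_3 = (387 - 19^2)/13 = 26/13 = 2, a_3 = floor((19 + 19)/2) = 19.
  m_4 = 2*19 - 19 = 19, d_4 = (387 - 19^2)/2 = 26/2 = 13, a_4 = floor((19 + 19)/13) = 2.
  m_5 = 13*2 - 19 = 7, d_5 = (387 - 7^2)/13 = 338/13 = 26, a_5 = floor((19 + 7)/26) = 1.
  m_6 = 26*1 - 7 = 19, d_6 = (387 - 19^2)/26 = 26/26 = 1, a_6 = floor((19 + 19)/1) = 38.
  m_7 = 1*38 - 19 = 19, d_7 = (387 - 19^2)/1 = 26/1 = 26: (m_7, d_7) = (m_1, d_1) = (19, 26), so from here the quotients repeat a_1, ..., a_6; the period length is 6.
Hence the expansion of sqrt(387) is a_0 = 19 followed by the repeating block 1, 2, 19, 2, 1, 38 (period 6).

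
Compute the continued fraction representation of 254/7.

Run the Euclidean algorithm on 254 and 7; the successive quotients are the partial quotients a_0, a_1, ... (each step inverts the fractional part left over by the previous one):
  254 = 36*7 + 2, so a_0 = 36.
  7 = 3*2 + 1, so a_1 = 3.
  2 = 2*1 + 0, so a_2 = 2.
The remainder reaches 0 after 3 divisions, so the expansion has 3 partial quotients, read off in order.

[36; 3, 2]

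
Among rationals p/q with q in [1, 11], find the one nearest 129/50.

18/7

Expand x = 129/50 as a continued fraction with the Euclidean algorithm:
  129 = 2*50 + 29, so a_0 = 2.
  50 = 1*29 + 21, so a_1 = 1.
  29 = 1*21 + 8, so a_2 = 1.
  21 = 2*8 + 5, so a_3 = 2.
  8 = 1*5 + 3, so a_4 = 1.
  5 = 1*3 + 2, so a_5 = 1.
  3 = 1*2 + 1, so a_6 = 1.
  2 = 2*1 + 0, so a_7 = 2.
so x = [2; 1, 1, 2, 1, 1, 1, 2].
Convergents (p_i = a_i*p_{i-1} + p_{i-2}, q_i = a_i*q_{i-1} + q_{i-2} with p_{-2}=0, p_{-1}=1, q_{-2}=1, q_{-1}=0), until the denominator exceeds 11:
  i=0: a_0=2, p_0 = 2*1 + 0 = 2, q_0 = 2*0 + 1 = 1.
  i=1: a_1=1, p_1 = 1*2 + 1 = 3, q_1 = 1*1 + 0 = 1.
  i=2: a_2=1, p_2 = 1*3 + 2 = 5, q_2 = 1*1 + 1 = 2.
  i=3: a_3=2, p_3 = 2*5 + 3 = 13, q_3 = 2*2 + 1 = 5.
  i=4: a_4=1, p_4 = 1*13 + 5 = 18, q_4 = 1*5 + 2 = 7.
  i=5: a_5=1, p_5 = 1*18 + 13 = 31, q_5 = 1*7 + 5 = 12.
q_5 = 12 > 11, so the last convergent with denominator <= 11 is p_4/q_4 = 18/7.
The closest fraction with denominator <= 11 is either p_4/q_4 or the intermediate fraction (k*p_4 + p_3)/(k*q_4 + q_3) with the largest k >= 1 whose denominator stays <= 11; these approach x as k grows, and every other convergent or intermediate fraction in range is farther away.
Largest k: floor((11 - q_3)/q_4) = floor((11 - 5)/7) = 0.
Since k = 0, no intermediate fraction beyond p_4/q_4 has denominator <= 11, so the convergent 18/7 is the closest (its error is |129*7 - 18*50|/(50*7) = 3/350).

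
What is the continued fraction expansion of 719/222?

[3; 4, 5, 3, 3]

Run the Euclidean algorithm on 719 and 222; the successive quotients are the partial quotients a_0, a_1, ... (each step inverts the fractional part left over by the previous one):
  719 = 3*222 + 53, so a_0 = 3.
  222 = 4*53 + 10, so a_1 = 4.
  53 = 5*10 + 3, so a_2 = 5.
  10 = 3*3 + 1, so a_3 = 3.
  3 = 3*1 + 0, so a_4 = 3.
The remainder reaches 0 after 5 divisions, so the expansion has 5 partial quotients, read off in order.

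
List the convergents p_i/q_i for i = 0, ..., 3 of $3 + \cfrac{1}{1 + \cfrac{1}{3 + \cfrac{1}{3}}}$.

Using the convergent recurrence p_i = a_i*p_{i-1} + p_{i-2}, q_i = a_i*q_{i-1} + q_{i-2} with p_{-2}=0, p_{-1}=1, q_{-2}=1, q_{-1}=0:
  i=0: a_0=3, p_0 = 3*1 + 0 = 3, q_0 = 3*0 + 1 = 1.
  i=1: a_1=1, p_1 = 1*3 + 1 = 4, q_1 = 1*1 + 0 = 1.
  i=2: a_2=3, p_2 = 3*4 + 3 = 15, q_2 = 3*1 + 1 = 4.
  i=3: a_3=3, p_3 = 3*15 + 4 = 49, q_3 = 3*4 + 1 = 13.

3/1, 4/1, 15/4, 49/13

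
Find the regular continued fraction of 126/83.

[1; 1, 1, 13, 3]

Run the Euclidean algorithm on 126 and 83; the successive quotients are the partial quotients a_0, a_1, ... (each step inverts the fractional part left over by the previous one):
  126 = 1*83 + 43, so a_0 = 1.
  83 = 1*43 + 40, so a_1 = 1.
  43 = 1*40 + 3, so a_2 = 1.
  40 = 13*3 + 1, so a_3 = 13.
  3 = 3*1 + 0, so a_4 = 3.
The remainder reaches 0 after 5 divisions, so the expansion has 5 partial quotients, read off in order.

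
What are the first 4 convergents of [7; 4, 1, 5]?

7/1, 29/4, 36/5, 209/29

Using the convergent recurrence p_i = a_i*p_{i-1} + p_{i-2}, q_i = a_i*q_{i-1} + q_{i-2} with p_{-2}=0, p_{-1}=1, q_{-2}=1, q_{-1}=0:
  i=0: a_0=7, p_0 = 7*1 + 0 = 7, q_0 = 7*0 + 1 = 1.
  i=1: a_1=4, p_1 = 4*7 + 1 = 29, q_1 = 4*1 + 0 = 4.
  i=2: a_2=1, p_2 = 1*29 + 7 = 36, q_2 = 1*4 + 1 = 5.
  i=3: a_3=5, p_3 = 5*36 + 29 = 209, q_3 = 5*5 + 4 = 29.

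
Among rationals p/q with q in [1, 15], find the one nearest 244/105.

Expand x = 244/105 as a continued fraction with the Euclidean algorithm:
  244 = 2*105 + 34, so a_0 = 2.
  105 = 3*34 + 3, so a_1 = 3.
  34 = 11*3 + 1, so a_2 = 11.
  3 = 3*1 + 0, so a_3 = 3.
so x = [2; 3, 11, 3].
Convergents (p_i = a_i*p_{i-1} + p_{i-2}, q_i = a_i*q_{i-1} + q_{i-2} with p_{-2}=0, p_{-1}=1, q_{-2}=1, q_{-1}=0), until the denominator exceeds 15:
  i=0: a_0=2, p_0 = 2*1 + 0 = 2, q_0 = 2*0 + 1 = 1.
  i=1: a_1=3, p_1 = 3*2 + 1 = 7, q_1 = 3*1 + 0 = 3.
  i=2: a_2=11, p_2 = 11*7 + 2 = 79, q_2 = 11*3 + 1 = 34.
q_2 = 34 > 15, so the last convergent with denominator <= 15 is p_1/q_1 = 7/3.
The closest fraction with denominator <= 15 is either p_1/q_1 or the intermediate fraction (k*p_1 + p_0)/(k*q_1 + q_0) with the largest k >= 1 whose denominator stays <= 15; these approach x as k grows, and every other convergent or intermediate fraction in range is farther away.
Largest k: floor((15 - q_0)/q_1) = floor((15 - 1)/3) = 4.
That gives (4*7 + 2)/(4*3 + 1) = 30/13.
Compare the errors: |x - 7/3| = |244*3 - 7*105|/(105*3) = 3/315, and |x - 30/13| = |244*13 - 30*105|/(105*13) = 22/1365.
Cross-multiplying, 3*1365 = 4095 < 6930 = 22*315, so 3/315 is smaller: the convergent 7/3 is closer to x than 30/13.

7/3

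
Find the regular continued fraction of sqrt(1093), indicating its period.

Write x_i = (sqrt(1093) + m_i)/d_i with (m_0, d_0) = (0, 1). a_0 = floor(sqrt(1093)) = 33, since 33^2 = 1089 <= 1093 < 1156 = 34^2.
Iterate m_{i+1} = d_i*a_i - m_i, d_{i+1} = (1093 - m_{i+1}^2)/d_i, a_{i+1} = floor((a_0 + m_{i+1})/d_{i+1}):
  m_1 = 1*33 - 0 = 33, d_1 = (1093 - 33^2)/1 = 4/1 = 4, a_1 = floor((33 + 33)/4) = 16.
  m_2 = 4*16 - 33 = 31, d_2 = (1093 - 31^2)/4 = 132/4 = 33, a_2 = floor((33 + 31)/33) = 1.
  m_3 = 33*1 - 31 = 2, d_3 = (1093 - 2^2)/33 = 1089/33 = 33, a_3 = floor((33 + 2)/33) = 1.
  m_4 = 33*1 - 2 = 31, d_4 = (1093 - 31^2)/33 = 132/33 = 4, a_4 = floor((33 + 31)/4) = 16.
  m_5 = 4*16 - 31 = 33, d_5 = (1093 - 33^2)/4 = 4/4 = 1, a_5 = floor((33 + 33)/1) = 66.
  m_6 = 1*66 - 33 = 33, d_6 = (1093 - 33^2)/1 = 4/1 = 4: (m_6, d_6) = (m_1, d_1) = (33, 4), so from here the quotients repeat a_1, ..., a_5; the period length is 5.
Hence the expansion of sqrt(1093) is a_0 = 33 followed by the repeating block 16, 1, 1, 16, 66 (period 5).

[33; (16, 1, 1, 16, 66)]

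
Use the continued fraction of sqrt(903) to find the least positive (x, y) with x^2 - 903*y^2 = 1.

First expand sqrt(903) as a continued fraction. With x_i = (sqrt(903) + m_i)/d_i and (m_0, d_0) = (0, 1): a_0 = floor(sqrt(903)) = 30, since 30^2 = 900 <= 903 < 961 = 31^2.
Iterate m_{i+1} = d_i*a_i - m_i, d_{i+1} = (903 - m_{i+1}^2)/d_i, a_{i+1} = floor((a_0 + m_{i+1})/d_{i+1}):
  m_1 = 1*30 - 0 = 30, d_1 = (903 - 30^2)/1 = 3/1 = 3, a_1 = floor((30 + 30)/3) = 20.
  m_2 = 3*20 - 30 = 30, d_2 = (903 - 30^2)/3 = 3/3 = 1, a_2 = floor((30 + 30)/1) = 60.
  m_3 = 1*60 - 30 = 30, d_3 = (903 - 30^2)/1 = 3/1 = 3: (m_3, d_3) = (m_1, d_1) = (30, 3), so from here the quotients repeat a_1, a_2; the period length is 2.
So sqrt(903) = [30; (20, 60)] with period length k = 2.
k is even, so the fundamental solution of x^2 - 903y^2 = 1 is (p_{k-1}, q_{k-1}) = (p_1, q_1); compute convergents through index 1.
Convergents (p_i = a_i*p_{i-1} + p_{i-2}, q_i = a_i*q_{i-1} + q_{i-2} with p_{-2}=0, p_{-1}=1, q_{-2}=1, q_{-1}=0):
  i=0: a_0=30, p_0 = 30*1 + 0 = 30, q_0 = 30*0 + 1 = 1.
  i=1: a_1=20, p_1 = 20*30 + 1 = 601, q_1 = 20*1 + 0 = 20.
Check: 601^2 - 903*20^2 = 361201 - 361200 = 1, so (x, y) = (601, 20) solves the equation, and by the theorem it is the least positive solution.

(x, y) = (601, 20)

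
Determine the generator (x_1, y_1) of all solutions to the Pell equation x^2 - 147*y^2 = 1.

First expand sqrt(147) as a continued fraction. With x_i = (sqrt(147) + m_i)/d_i and (m_0, d_0) = (0, 1): a_0 = floor(sqrt(147)) = 12, since 12^2 = 144 <= 147 < 169 = 13^2.
Iterate m_{i+1} = d_i*a_i - m_i, d_{i+1} = (147 - m_{i+1}^2)/d_i, a_{i+1} = floor((a_0 + m_{i+1})/d_{i+1}):
  m_1 = 1*12 - 0 = 12, d_1 = (147 - 12^2)/1 = 3/1 = 3, a_1 = floor((12 + 12)/3) = 8.
  m_2 = 3*8 - 12 = 12, d_2 = (147 - 12^2)/3 = 3/3 = 1, a_2 = floor((12 + 12)/1) = 24.
  m_3 = 1*24 - 12 = 12, d_3 = (147 - 12^2)/1 = 3/1 = 3: (m_3, d_3) = (m_1, d_1) = (12, 3), so from here the quotients repeat a_1, a_2; the period length is 2.
So sqrt(147) = [12; (8, 24)] with period length k = 2.
k is even, so the fundamental solution of x^2 - 147y^2 = 1 is (p_{k-1}, q_{k-1}) = (p_1, q_1); compute convergents through index 1.
Convergents (p_i = a_i*p_{i-1} + p_{i-2}, q_i = a_i*q_{i-1} + q_{i-2} with p_{-2}=0, p_{-1}=1, q_{-2}=1, q_{-1}=0):
  i=0: a_0=12, p_0 = 12*1 + 0 = 12, q_0 = 12*0 + 1 = 1.
  i=1: a_1=8, p_1 = 8*12 + 1 = 97, q_1 = 8*1 + 0 = 8.
Check: 97^2 - 147*8^2 = 9409 - 9408 = 1, so (x, y) = (97, 8) solves the equation, and by the theorem it is the least positive solution.

(x, y) = (97, 8)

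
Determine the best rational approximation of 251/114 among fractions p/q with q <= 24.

Expand x = 251/114 as a continued fraction with the Euclidean algorithm:
  251 = 2*114 + 23, so a_0 = 2.
  114 = 4*23 + 22, so a_1 = 4.
  23 = 1*22 + 1, so a_2 = 1.
  22 = 22*1 + 0, so a_3 = 22.
so x = [2; 4, 1, 22].
Convergents (p_i = a_i*p_{i-1} + p_{i-2}, q_i = a_i*q_{i-1} + q_{i-2} with p_{-2}=0, p_{-1}=1, q_{-2}=1, q_{-1}=0), until the denominator exceeds 24:
  i=0: a_0=2, p_0 = 2*1 + 0 = 2, q_0 = 2*0 + 1 = 1.
  i=1: a_1=4, p_1 = 4*2 + 1 = 9, q_1 = 4*1 + 0 = 4.
  i=2: a_2=1, p_2 = 1*9 + 2 = 11, q_2 = 1*4 + 1 = 5.
  i=3: a_3=22, p_3 = 22*11 + 9 = 251, q_3 = 22*5 + 4 = 114.
q_3 = 114 > 24, so the last convergent with denominator <= 24 is p_2/q_2 = 11/5.
The closest fraction with denominator <= 24 is either p_2/q_2 or the intermediate fraction (k*p_2 + p_1)/(k*q_2 + q_1) with the largest k >= 1 whose denominator stays <= 24; these approach x as k grows, and every other convergent or intermediate fraction in range is farther away.
Largest k: floor((24 - q_1)/q_2) = floor((24 - 4)/5) = 4.
That gives (4*11 + 9)/(4*5 + 4) = 53/24.
Compare the errors: |x - 11/5| = |251*5 - 11*114|/(114*5) = 1/570, and |x - 53/24| = |251*24 - 53*114|/(114*24) = 18/2736.
Cross-multiplying, 1*2736 = 2736 < 10260 = 18*570, so 1/570 is smaller: the convergent 11/5 is closer to x than 53/24.

11/5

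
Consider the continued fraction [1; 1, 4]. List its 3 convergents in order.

1/1, 2/1, 9/5

Using the convergent recurrence p_i = a_i*p_{i-1} + p_{i-2}, q_i = a_i*q_{i-1} + q_{i-2} with p_{-2}=0, p_{-1}=1, q_{-2}=1, q_{-1}=0:
  i=0: a_0=1, p_0 = 1*1 + 0 = 1, q_0 = 1*0 + 1 = 1.
  i=1: a_1=1, p_1 = 1*1 + 1 = 2, q_1 = 1*1 + 0 = 1.
  i=2: a_2=4, p_2 = 4*2 + 1 = 9, q_2 = 4*1 + 1 = 5.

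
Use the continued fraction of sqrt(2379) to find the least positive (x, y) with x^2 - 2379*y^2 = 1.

First expand sqrt(2379) as a continued fraction. With x_i = (sqrt(2379) + m_i)/d_i and (m_0, d_0) = (0, 1): a_0 = floor(sqrt(2379)) = 48, since 48^2 = 2304 <= 2379 < 2401 = 49^2.
Iterate m_{i+1} = d_i*a_i - m_i, d_{i+1} = (2379 - m_{i+1}^2)/d_i, a_{i+1} = floor((a_0 + m_{i+1})/d_{i+1}):
  m_1 = 1*48 - 0 = 48, d_1 = (2379 - 48^2)/1 = 75/1 = 75, a_1 = floor((48 + 48)/75) = 1.
  m_2 = 75*1 - 48 = 27, d_2 = (2379 - 27^2)/75 = 1650/75 = 22, a_2 = floor((48 + 27)/22) = 3.
  m_3 = 22*3 - 27 = 39, d_3 = (2379 - 39^2)/22 = 858/22 = 39, a_3 = floor((48 + 39)/39) = 2.
  m_4 = 39*2 - 39 = 39, d_4 = (2379 - 39^2)/39 = 858/39 = 22, a_4 = floor((48 + 39)/22) = 3.
  m_5 = 22*3 - 39 = 27, d_5 = (2379 - 27^2)/22 = 1650/22 = 75, a_5 = floor((48 + 27)/75) = 1.
  m_6 = 75*1 - 27 = 48, d_6 = (2379 - 48^2)/75 = 75/75 = 1, a_6 = floor((48 + 48)/1) = 96.
  m_7 = 1*96 - 48 = 48, d_7 = (2379 - 48^2)/1 = 75/1 = 75: (m_7, d_7) = (m_1, d_1) = (48, 75), so from here the quotients repeat a_1, ..., a_6; the period length is 6.
So sqrt(2379) = [48; (1, 3, 2, 3, 1, 96)] with period length k = 6.
k is even, so the fundamental solution of x^2 - 2379y^2 = 1 is (p_{k-1}, q_{k-1}) = (p_5, q_5); compute convergents through index 5.
Convergents (p_i = a_i*p_{i-1} + p_{i-2}, q_i = a_i*q_{i-1} + q_{i-2} with p_{-2}=0, p_{-1}=1, q_{-2}=1, q_{-1}=0):
  i=0: a_0=48, p_0 = 48*1 + 0 = 48, q_0 = 48*0 + 1 = 1.
  i=1: a_1=1, p_1 = 1*48 + 1 = 49, q_1 = 1*1 + 0 = 1.
  i=2: a_2=3, p_2 = 3*49 + 48 = 195, q_2 = 3*1 + 1 = 4.
  i=3: a_3=2, p_3 = 2*195 + 49 = 439, q_3 = 2*4 + 1 = 9.
  i=4: a_4=3, p_4 = 3*439 + 195 = 1512, q_4 = 3*9 + 4 = 31.
  i=5: a_5=1, p_5 = 1*1512 + 439 = 1951, q_5 = 1*31 + 9 = 40.
Check: 1951^2 - 2379*40^2 = 3806401 - 3806400 = 1, so (x, y) = (1951, 40) solves the equation, and by the theorem it is the least positive solution.

(x, y) = (1951, 40)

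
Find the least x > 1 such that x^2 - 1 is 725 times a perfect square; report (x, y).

(x, y) = (9801, 364)

First expand sqrt(725) as a continued fraction. With x_i = (sqrt(725) + m_i)/d_i and (m_0, d_0) = (0, 1): a_0 = floor(sqrt(725)) = 26, since 26^2 = 676 <= 725 < 729 = 27^2.
Iterate m_{i+1} = d_i*a_i - m_i, d_{i+1} = (725 - m_{i+1}^2)/d_i, a_{i+1} = floor((a_0 + m_{i+1})/d_{i+1}):
  m_1 = 1*26 - 0 = 26, d_1 = (725 - 26^2)/1 = 49/1 = 49, a_1 = floor((26 + 26)/49) = 1.
  m_2 = 49*1 - 26 = 23, d_2 = (725 - 23^2)/49 = 196/49 = 4, a_2 = floor((26 + 23)/4) = 12.
  m_3 = 4*12 - 23 = 25, d_3 = (725 - 25^2)/4 = 100/4 = 25, a_3 = floor((26 + 25)/25) = 2.
  m_4 = 25*2 - 25 = 25, d_4 = (725 - 25^2)/25 = 100/25 = 4, a_4 = floor((26 + 25)/4) = 12.
  m_5 = 4*12 - 25 = 23, d_5 = (725 - 23^2)/4 = 196/4 = 49, a_5 = floor((26 + 23)/49) = 1.
  m_6 = 49*1 - 23 = 26, d_6 = (725 - 26^2)/49 = 49/49 = 1, a_6 = floor((26 + 26)/1) = 52.
  m_7 = 1*52 - 26 = 26, d_7 = (725 - 26^2)/1 = 49/1 = 49: (m_7, d_7) = (m_1, d_1) = (26, 49), so from here the quotients repeat a_1, ..., a_6; the period length is 6.
So sqrt(725) = [26; (1, 12, 2, 12, 1, 52)] with period length k = 6.
k is even, so the fundamental solution of x^2 - 725y^2 = 1 is (p_{k-1}, q_{k-1}) = (p_5, q_5); compute convergents through index 5.
Convergents (p_i = a_i*p_{i-1} + p_{i-2}, q_i = a_i*q_{i-1} + q_{i-2} with p_{-2}=0, p_{-1}=1, q_{-2}=1, q_{-1}=0):
  i=0: a_0=26, p_0 = 26*1 + 0 = 26, q_0 = 26*0 + 1 = 1.
  i=1: a_1=1, p_1 = 1*26 + 1 = 27, q_1 = 1*1 + 0 = 1.
  i=2: a_2=12, p_2 = 12*27 + 26 = 350, q_2 = 12*1 + 1 = 13.
  i=3: a_3=2, p_3 = 2*350 + 27 = 727, q_3 = 2*13 + 1 = 27.
  i=4: a_4=12, p_4 = 12*727 + 350 = 9074, q_4 = 12*27 + 13 = 337.
  i=5: a_5=1, p_5 = 1*9074 + 727 = 9801, q_5 = 1*337 + 27 = 364.
Check: 9801^2 - 725*364^2 = 96059601 - 96059600 = 1, so (x, y) = (9801, 364) solves the equation, and by the theorem it is the least positive solution.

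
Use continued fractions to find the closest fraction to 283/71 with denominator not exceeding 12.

Expand x = 283/71 as a continued fraction with the Euclidean algorithm:
  283 = 3*71 + 70, so a_0 = 3.
  71 = 1*70 + 1, so a_1 = 1.
  70 = 70*1 + 0, so a_2 = 70.
so x = [3; 1, 70].
Convergents (p_i = a_i*p_{i-1} + p_{i-2}, q_i = a_i*q_{i-1} + q_{i-2} with p_{-2}=0, p_{-1}=1, q_{-2}=1, q_{-1}=0), until the denominator exceeds 12:
  i=0: a_0=3, p_0 = 3*1 + 0 = 3, q_0 = 3*0 + 1 = 1.
  i=1: a_1=1, p_1 = 1*3 + 1 = 4, q_1 = 1*1 + 0 = 1.
  i=2: a_2=70, p_2 = 70*4 + 3 = 283, q_2 = 70*1 + 1 = 71.
q_2 = 71 > 12, so the last convergent with denominator <= 12 is p_1/q_1 = 4/1.
The closest fraction with denominator <= 12 is either p_1/q_1 or the intermediate fraction (k*p_1 + p_0)/(k*q_1 + q_0) with the largest k >= 1 whose denominator stays <= 12; these approach x as k grows, and every other convergent or intermediate fraction in range is farther away.
Largest k: floor((12 - q_0)/q_1) = floor((12 - 1)/1) = 11.
That gives (11*4 + 3)/(11*1 + 1) = 47/12.
Compare the errors: |x - 4/1| = |283*1 - 4*71|/(71*1) = 1/71, and |x - 47/12| = |283*12 - 47*71|/(71*12) = 59/852.
Cross-multiplying, 1*852 = 852 < 4189 = 59*71, so 1/71 is smaller: the convergent 4/1 is closer to x than 47/12.

4/1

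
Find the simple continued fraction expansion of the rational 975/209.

[4; 1, 1, 1, 69]

Run the Euclidean algorithm on 975 and 209; the successive quotients are the partial quotients a_0, a_1, ... (each step inverts the fractional part left over by the previous one):
  975 = 4*209 + 139, so a_0 = 4.
  209 = 1*139 + 70, so a_1 = 1.
  139 = 1*70 + 69, so a_2 = 1.
  70 = 1*69 + 1, so a_3 = 1.
  69 = 69*1 + 0, so a_4 = 69.
The remainder reaches 0 after 5 divisions, so the expansion has 5 partial quotients, read off in order.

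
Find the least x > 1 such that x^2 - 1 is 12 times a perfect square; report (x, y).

First expand sqrt(12) as a continued fraction. With x_i = (sqrt(12) + m_i)/d_i and (m_0, d_0) = (0, 1): a_0 = floor(sqrt(12)) = 3, since 3^2 = 9 <= 12 < 16 = 4^2.
Iterate m_{i+1} = d_i*a_i - m_i, d_{i+1} = (12 - m_{i+1}^2)/d_i, a_{i+1} = floor((a_0 + m_{i+1})/d_{i+1}):
  m_1 = 1*3 - 0 = 3, d_1 = (12 - 3^2)/1 = 3/1 = 3, a_1 = floor((3 + 3)/3) = 2.
  m_2 = 3*2 - 3 = 3, d_2 = (12 - 3^2)/3 = 3/3 = 1, a_2 = floor((3 + 3)/1) = 6.
  m_3 = 1*6 - 3 = 3, d_3 = (12 - 3^2)/1 = 3/1 = 3: (m_3, d_3) = (m_1, d_1) = (3, 3), so from here the quotients repeat a_1, a_2; the period length is 2.
So sqrt(12) = [3; (2, 6)] with period length k = 2.
k is even, so the fundamental solution of x^2 - 12y^2 = 1 is (p_{k-1}, q_{k-1}) = (p_1, q_1); compute convergents through index 1.
Convergents (p_i = a_i*p_{i-1} + p_{i-2}, q_i = a_i*q_{i-1} + q_{i-2} with p_{-2}=0, p_{-1}=1, q_{-2}=1, q_{-1}=0):
  i=0: a_0=3, p_0 = 3*1 + 0 = 3, q_0 = 3*0 + 1 = 1.
  i=1: a_1=2, p_1 = 2*3 + 1 = 7, q_1 = 2*1 + 0 = 2.
Check: 7^2 - 12*2^2 = 49 - 48 = 1, so (x, y) = (7, 2) solves the equation, and by the theorem it is the least positive solution.

(x, y) = (7, 2)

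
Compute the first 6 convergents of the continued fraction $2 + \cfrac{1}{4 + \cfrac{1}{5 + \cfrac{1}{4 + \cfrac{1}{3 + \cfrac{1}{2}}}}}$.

Using the convergent recurrence p_i = a_i*p_{i-1} + p_{i-2}, q_i = a_i*q_{i-1} + q_{i-2} with p_{-2}=0, p_{-1}=1, q_{-2}=1, q_{-1}=0:
  i=0: a_0=2, p_0 = 2*1 + 0 = 2, q_0 = 2*0 + 1 = 1.
  i=1: a_1=4, p_1 = 4*2 + 1 = 9, q_1 = 4*1 + 0 = 4.
  i=2: a_2=5, p_2 = 5*9 + 2 = 47, q_2 = 5*4 + 1 = 21.
  i=3: a_3=4, p_3 = 4*47 + 9 = 197, q_3 = 4*21 + 4 = 88.
  i=4: a_4=3, p_4 = 3*197 + 47 = 638, q_4 = 3*88 + 21 = 285.
  i=5: a_5=2, p_5 = 2*638 + 197 = 1473, q_5 = 2*285 + 88 = 658.

2/1, 9/4, 47/21, 197/88, 638/285, 1473/658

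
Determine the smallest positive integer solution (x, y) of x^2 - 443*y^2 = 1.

(x, y) = (442, 21)

First expand sqrt(443) as a continued fraction. With x_i = (sqrt(443) + m_i)/d_i and (m_0, d_0) = (0, 1): a_0 = floor(sqrt(443)) = 21, since 21^2 = 441 <= 443 < 484 = 22^2.
Iterate m_{i+1} = d_i*a_i - m_i, d_{i+1} = (443 - m_{i+1}^2)/d_i, a_{i+1} = floor((a_0 + m_{i+1})/d_{i+1}):
  m_1 = 1*21 - 0 = 21, d_1 = (443 - 21^2)/1 = 2/1 = 2, a_1 = floor((21 + 21)/2) = 21.
  m_2 = 2*21 - 21 = 21, d_2 = (443 - 21^2)/2 = 2/2 = 1, a_2 = floor((21 + 21)/1) = 42.
  m_3 = 1*42 - 21 = 21, d_3 = (443 - 21^2)/1 = 2/1 = 2: (m_3, d_3) = (m_1, d_1) = (21, 2), so from here the quotients repeat a_1, a_2; the period length is 2.
So sqrt(443) = [21; (21, 42)] with period length k = 2.
k is even, so the fundamental solution of x^2 - 443y^2 = 1 is (p_{k-1}, q_{k-1}) = (p_1, q_1); compute convergents through index 1.
Convergents (p_i = a_i*p_{i-1} + p_{i-2}, q_i = a_i*q_{i-1} + q_{i-2} with p_{-2}=0, p_{-1}=1, q_{-2}=1, q_{-1}=0):
  i=0: a_0=21, p_0 = 21*1 + 0 = 21, q_0 = 21*0 + 1 = 1.
  i=1: a_1=21, p_1 = 21*21 + 1 = 442, q_1 = 21*1 + 0 = 21.
Check: 442^2 - 443*21^2 = 195364 - 195363 = 1, so (x, y) = (442, 21) solves the equation, and by the theorem it is the least positive solution.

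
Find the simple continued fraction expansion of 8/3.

[2; 1, 2]

Run the Euclidean algorithm on 8 and 3; the successive quotients are the partial quotients a_0, a_1, ... (each step inverts the fractional part left over by the previous one):
  8 = 2*3 + 2, so a_0 = 2.
  3 = 1*2 + 1, so a_1 = 1.
  2 = 2*1 + 0, so a_2 = 2.
The remainder reaches 0 after 3 divisions, so the expansion has 3 partial quotients, read off in order.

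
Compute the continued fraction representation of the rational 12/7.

[1; 1, 2, 2]

Run the Euclidean algorithm on 12 and 7; the successive quotients are the partial quotients a_0, a_1, ... (each step inverts the fractional part left over by the previous one):
  12 = 1*7 + 5, so a_0 = 1.
  7 = 1*5 + 2, so a_1 = 1.
  5 = 2*2 + 1, so a_2 = 2.
  2 = 2*1 + 0, so a_3 = 2.
The remainder reaches 0 after 4 divisions, so the expansion has 4 partial quotients, read off in order.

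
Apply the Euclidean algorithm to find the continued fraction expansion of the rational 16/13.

[1; 4, 3]

Run the Euclidean algorithm on 16 and 13; the successive quotients are the partial quotients a_0, a_1, ... (each step inverts the fractional part left over by the previous one):
  16 = 1*13 + 3, so a_0 = 1.
  13 = 4*3 + 1, so a_1 = 4.
  3 = 3*1 + 0, so a_2 = 3.
The remainder reaches 0 after 3 divisions, so the expansion has 3 partial quotients, read off in order.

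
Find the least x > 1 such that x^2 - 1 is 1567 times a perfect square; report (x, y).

(x, y) = (2634128, 66543)

First expand sqrt(1567) as a continued fraction. With x_i = (sqrt(1567) + m_i)/d_i and (m_0, d_0) = (0, 1): a_0 = floor(sqrt(1567)) = 39, since 39^2 = 1521 <= 1567 < 1600 = 40^2.
Iterate m_{i+1} = d_i*a_i - m_i, d_{i+1} = (1567 - m_{i+1}^2)/d_i, a_{i+1} = floor((a_0 + m_{i+1})/d_{i+1}):
  m_1 = 1*39 - 0 = 39, d_1 = (1567 - 39^2)/1 = 46/1 = 46, a_1 = floor((39 + 39)/46) = 1.
  m_2 = 46*1 - 39 = 7, d_2 = (1567 - 7^2)/46 = 1518/46 = 33, a_2 = floor((39 + 7)/33) = 1.
  m_3 = 33*1 - 7 = 26, d_3 = (1567 - 26^2)/33 = 891/33 = 27, a_3 = floor((39 + 26)/27) = 2.
  m_4 = 27*2 - 26 = 28, d_4 = (1567 - 28^2)/27 = 783/27 = 29, a_4 = floor((39 + 28)/29) = 2.
  m_5 = 29*2 - 28 = 30, d_5 = (1567 - 30^2)/29 = 667/29 = 23, a_5 = floor((39 + 30)/23) = 3.
  m_6 = 23*3 - 30 = 39, d_6 = (1567 - 39^2)/23 = 46/23 = 2, a_6 = floor((39 + 39)/2) = 39.
  m_7 = 2*39 - 39 = 39, d_7 = (1567 - 39^2)/2 = 46/2 = 23, a_7 = floor((39 + 39)/23) = 3.
  m_8 = 23*3 - 39 = 30, d_8 = (1567 - 30^2)/23 = 667/23 = 29, a_8 = floor((39 + 30)/29) = 2.
  m_9 = 29*2 - 30 = 28, d_9 = (1567 - 28^2)/29 = 783/29 = 27, a_9 = floor((39 + 28)/27) = 2.
  m_10 = 27*2 - 28 = 26, d_10 = (1567 - 26^2)/27 = 891/27 = 33, a_10 = floor((39 + 26)/33) = 1.
  m_11 = 33*1 - 26 = 7, d_11 = (1567 - 7^2)/33 = 1518/33 = 46, a_11 = floor((39 + 7)/46) = 1.
  m_12 = 46*1 - 7 = 39, d_12 = (1567 - 39^2)/46 = 46/46 = 1, a_12 = floor((39 + 39)/1) = 78.
  m_13 = 1*78 - 39 = 39, d_13 = (1567 - 39^2)/1 = 46/1 = 46: (m_13, d_13) = (m_1, d_1) = (39, 46), so from here the quotients repeat a_1, ..., a_12; the period length is 12.
So sqrt(1567) = [39; (1, 1, 2, 2, 3, 39, 3, 2, 2, 1, 1, 78)] with period length k = 12.
k is even, so the fundamental solution of x^2 - 1567y^2 = 1 is (p_{k-1}, q_{k-1}) = (p_11, q_11); compute convergents through index 11.
Convergents (p_i = a_i*p_{i-1} + p_{i-2}, q_i = a_i*q_{i-1} + q_{i-2} with p_{-2}=0, p_{-1}=1, q_{-2}=1, q_{-1}=0):
  i=0: a_0=39, p_0 = 39*1 + 0 = 39, q_0 = 39*0 + 1 = 1.
  i=1: a_1=1, p_1 = 1*39 + 1 = 40, q_1 = 1*1 + 0 = 1.
  i=2: a_2=1, p_2 = 1*40 + 39 = 79, q_2 = 1*1 + 1 = 2.
  i=3: a_3=2, p_3 = 2*79 + 40 = 198, q_3 = 2*2 + 1 = 5.
  i=4: a_4=2, p_4 = 2*198 + 79 = 475, q_4 = 2*5 + 2 = 12.
  i=5: a_5=3, p_5 = 3*475 + 198 = 1623, q_5 = 3*12 + 5 = 41.
  i=6: a_6=39, p_6 = 39*1623 + 475 = 63772, q_6 = 39*41 + 12 = 1611.
  i=7: a_7=3, p_7 = 3*63772 + 1623 = 192939, q_7 = 3*1611 + 41 = 4874.
  i=8: a_8=2, p_8 = 2*192939 + 63772 = 449650, q_8 = 2*4874 + 1611 = 11359.
  i=9: a_9=2, p_9 = 2*449650 + 192939 = 1092239, q_9 = 2*11359 + 4874 = 27592.
  i=10: a_10=1, p_10 = 1*1092239 + 449650 = 1541889, q_10 = 1*27592 + 11359 = 38951.
  i=11: a_11=1, p_11 = 1*1541889 + 1092239 = 2634128, q_11 = 1*38951 + 27592 = 66543.
Check: 2634128^2 - 1567*66543^2 = 6938630320384 - 6938630320383 = 1, so (x, y) = (2634128, 66543) solves the equation, and by the theorem it is the least positive solution.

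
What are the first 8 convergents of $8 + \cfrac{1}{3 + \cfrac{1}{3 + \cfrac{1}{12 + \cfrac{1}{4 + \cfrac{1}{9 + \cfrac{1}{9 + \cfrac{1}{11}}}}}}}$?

8/1, 25/3, 83/10, 1021/123, 4167/502, 38524/4641, 350883/42271, 3898237/469622

Using the convergent recurrence p_i = a_i*p_{i-1} + p_{i-2}, q_i = a_i*q_{i-1} + q_{i-2} with p_{-2}=0, p_{-1}=1, q_{-2}=1, q_{-1}=0:
  i=0: a_0=8, p_0 = 8*1 + 0 = 8, q_0 = 8*0 + 1 = 1.
  i=1: a_1=3, p_1 = 3*8 + 1 = 25, q_1 = 3*1 + 0 = 3.
  i=2: a_2=3, p_2 = 3*25 + 8 = 83, q_2 = 3*3 + 1 = 10.
  i=3: a_3=12, p_3 = 12*83 + 25 = 1021, q_3 = 12*10 + 3 = 123.
  i=4: a_4=4, p_4 = 4*1021 + 83 = 4167, q_4 = 4*123 + 10 = 502.
  i=5: a_5=9, p_5 = 9*4167 + 1021 = 38524, q_5 = 9*502 + 123 = 4641.
  i=6: a_6=9, p_6 = 9*38524 + 4167 = 350883, q_6 = 9*4641 + 502 = 42271.
  i=7: a_7=11, p_7 = 11*350883 + 38524 = 3898237, q_7 = 11*42271 + 4641 = 469622.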